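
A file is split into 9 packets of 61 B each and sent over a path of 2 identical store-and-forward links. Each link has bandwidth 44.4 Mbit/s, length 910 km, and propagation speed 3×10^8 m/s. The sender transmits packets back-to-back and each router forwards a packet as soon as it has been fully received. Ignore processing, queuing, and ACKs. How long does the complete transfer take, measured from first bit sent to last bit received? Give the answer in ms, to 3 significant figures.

6.18 ms

Per-hop transmission t_tx = L/R = 488/44400000 = 0.010991 ms.
Per-hop propagation t_prop = 910000/300000000 = 3.03333 ms.
Pipeline fill: first packet needs 2·t_tx to clear all hops; remaining 8 packets each add one t_tx.
Total = (2+9-1)·t_tx + 2·t_prop = 10·0.010991 + 2·3.03333 = 6.18 ms.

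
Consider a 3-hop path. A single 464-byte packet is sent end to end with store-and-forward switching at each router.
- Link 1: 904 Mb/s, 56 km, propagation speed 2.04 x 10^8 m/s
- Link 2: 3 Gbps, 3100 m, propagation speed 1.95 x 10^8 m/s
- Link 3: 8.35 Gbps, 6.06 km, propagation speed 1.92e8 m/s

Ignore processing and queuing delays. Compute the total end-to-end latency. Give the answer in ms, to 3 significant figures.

L = 464 × 8 = 3712 bits.
Transmission delays (L/R per hop): 0.00410619, 0.00123733, 0.000444551 ms; sum = 0.00578808 ms.
Propagation delays (d/s per hop): 0.27451, 0.0158974, 0.0315625 ms; sum = 0.32197 ms.
End-to-end = 0.328 ms.

0.328 ms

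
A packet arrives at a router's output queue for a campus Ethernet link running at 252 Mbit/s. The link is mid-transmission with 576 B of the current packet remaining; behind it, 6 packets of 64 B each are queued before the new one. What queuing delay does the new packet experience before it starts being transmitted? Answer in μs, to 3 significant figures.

Each queued packet: L/R = 512/252000000 = 2.03175 μs.
6 queued → 12.1905 μs.
Plus remaining 4608 bits of current packet: 18.2857 μs.
Queuing delay = 30.5 μs.

30.5 μs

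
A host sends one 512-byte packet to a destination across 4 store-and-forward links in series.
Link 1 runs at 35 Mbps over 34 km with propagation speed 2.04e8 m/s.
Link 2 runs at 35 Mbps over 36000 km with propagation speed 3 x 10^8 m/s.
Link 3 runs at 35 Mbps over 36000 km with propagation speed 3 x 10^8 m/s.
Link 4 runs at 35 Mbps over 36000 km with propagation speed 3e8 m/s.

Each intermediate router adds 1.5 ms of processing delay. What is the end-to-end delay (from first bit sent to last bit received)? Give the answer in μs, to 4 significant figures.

L = 512 × 8 = 4096 bits.
Transmission delay per hop = L/R = 4096/35000000 = 117.029 μs; 4 hops → 468.114 μs.
Propagation delays (d/s per hop): 166.667, 120000, 120000, 120000 μs; sum = 360167 μs.
Processing at 3 router(s): 3 × 1.5 ms = 4500 μs.
End-to-end = 365100 μs.

365100 μs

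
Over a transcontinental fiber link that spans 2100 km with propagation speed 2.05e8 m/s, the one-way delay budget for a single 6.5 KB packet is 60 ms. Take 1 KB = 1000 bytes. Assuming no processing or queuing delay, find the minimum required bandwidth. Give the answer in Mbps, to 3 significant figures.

L = 52000 bits.
Propagation delay = 2100000 / 2.05e+08 = 10.2439 ms.
Transmission budget = 60 − 10.2439 = 49.7561 ms.
R ≥ L / t_tx = 52000 bits / 0.0497561 s = 1.05 Mbps.

1.05 Mbps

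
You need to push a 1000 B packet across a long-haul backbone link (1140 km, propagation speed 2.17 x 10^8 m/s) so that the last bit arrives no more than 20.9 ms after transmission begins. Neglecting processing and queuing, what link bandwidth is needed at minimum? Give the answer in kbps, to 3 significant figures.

L = 8000 bits.
Propagation delay = 1140000 / 217000000 = 5.25346 ms.
Transmission budget = 20.9 − 5.25346 = 15.6465 ms.
R ≥ L / t_tx = 8000 bits / 0.0156465 s = 511 kbps.

511 kbps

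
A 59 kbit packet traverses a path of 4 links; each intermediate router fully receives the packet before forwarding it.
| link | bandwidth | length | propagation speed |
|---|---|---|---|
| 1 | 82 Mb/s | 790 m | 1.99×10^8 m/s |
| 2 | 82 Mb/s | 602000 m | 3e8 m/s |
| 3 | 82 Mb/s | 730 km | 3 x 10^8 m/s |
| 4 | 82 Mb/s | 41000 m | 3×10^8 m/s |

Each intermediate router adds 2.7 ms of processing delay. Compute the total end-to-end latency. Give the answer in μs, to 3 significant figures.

L = 59000 bits.
Transmission delay per hop = L/R = 59000/82000000 = 719.512 μs; 4 hops → 2878.05 μs.
Propagation delays (d/s per hop): 3.96985, 2006.67, 2433.33, 136.667 μs; sum = 4580.64 μs.
Processing at 3 router(s): 3 × 2.7 ms = 8100 μs.
End-to-end = 15600 μs.

15600 μs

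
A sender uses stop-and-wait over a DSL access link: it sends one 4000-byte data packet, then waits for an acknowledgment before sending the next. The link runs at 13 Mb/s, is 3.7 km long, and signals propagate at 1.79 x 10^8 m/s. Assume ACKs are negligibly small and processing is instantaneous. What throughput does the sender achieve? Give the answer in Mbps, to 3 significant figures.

12.8 Mbps

t_tx = L/R = 32000/13000000 = 0.00246154 s.
t_prop = 3700/179000000 = 2.06704e-05 s; RTT = 4.13408e-05 s.
Cycle = t_tx + RTT = 0.00250288 s.
Throughput = L / cycle = 32000 / 0.00250288 = 12.8 Mbps.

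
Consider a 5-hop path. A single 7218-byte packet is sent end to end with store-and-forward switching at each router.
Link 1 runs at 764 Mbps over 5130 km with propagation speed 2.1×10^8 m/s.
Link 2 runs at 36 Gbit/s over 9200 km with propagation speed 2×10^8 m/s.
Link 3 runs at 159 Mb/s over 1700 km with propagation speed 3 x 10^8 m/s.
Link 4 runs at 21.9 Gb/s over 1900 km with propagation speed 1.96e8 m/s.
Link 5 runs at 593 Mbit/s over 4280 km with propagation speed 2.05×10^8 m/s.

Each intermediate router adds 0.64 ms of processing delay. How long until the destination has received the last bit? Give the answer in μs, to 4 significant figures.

L = 7218 × 8 = 57744 bits.
Transmission delays (L/R per hop): 75.5812, 1.604, 363.17, 2.63671, 97.3761 μs; sum = 540.368 μs.
Propagation delays (d/s per hop): 24428.6, 46000, 5666.67, 9693.88, 20878 μs; sum = 106667 μs.
Processing at 4 router(s): 4 × 0.64 ms = 2560 μs.
End-to-end = 109800 μs.

109800 μs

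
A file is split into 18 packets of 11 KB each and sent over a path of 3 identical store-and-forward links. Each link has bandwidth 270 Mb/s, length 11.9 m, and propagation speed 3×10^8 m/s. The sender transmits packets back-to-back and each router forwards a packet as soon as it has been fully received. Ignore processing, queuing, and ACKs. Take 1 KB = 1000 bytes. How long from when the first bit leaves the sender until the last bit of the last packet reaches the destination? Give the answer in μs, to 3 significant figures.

6520 μs

Per-hop transmission t_tx = L/R = 88000/270000000 = 325.926 μs.
Per-hop propagation t_prop = 11.9/300000000 = 0.0396667 μs.
Pipeline fill: first packet needs 3·t_tx to clear all hops; remaining 17 packets each add one t_tx.
Total = (3+18-1)·t_tx + 3·t_prop = 20·325.926 + 3·0.0396667 = 6520 μs.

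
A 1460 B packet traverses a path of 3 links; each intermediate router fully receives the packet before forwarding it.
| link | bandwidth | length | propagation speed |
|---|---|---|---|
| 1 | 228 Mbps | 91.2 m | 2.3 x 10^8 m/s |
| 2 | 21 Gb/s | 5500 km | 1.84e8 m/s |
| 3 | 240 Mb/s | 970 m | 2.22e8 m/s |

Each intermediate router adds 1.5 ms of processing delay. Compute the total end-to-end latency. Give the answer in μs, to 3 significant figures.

L = 1460 × 8 = 11680 bits.
Transmission delays (L/R per hop): 51.2281, 0.55619, 48.6667 μs; sum = 100.451 μs.
Propagation delays (d/s per hop): 0.396522, 29891.3, 4.36937 μs; sum = 29896.1 μs.
Processing at 2 router(s): 2 × 1.5 ms = 3000 μs.
End-to-end = 33000 μs.

33000 μs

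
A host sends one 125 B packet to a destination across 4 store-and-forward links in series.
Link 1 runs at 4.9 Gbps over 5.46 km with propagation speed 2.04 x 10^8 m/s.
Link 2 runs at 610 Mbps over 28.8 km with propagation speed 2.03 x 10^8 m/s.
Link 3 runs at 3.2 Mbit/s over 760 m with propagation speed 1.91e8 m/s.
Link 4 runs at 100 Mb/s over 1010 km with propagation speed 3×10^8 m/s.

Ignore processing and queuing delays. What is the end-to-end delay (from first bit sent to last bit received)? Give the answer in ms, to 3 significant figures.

3.86 ms

L = 125 × 8 = 1000 bits.
Transmission delays (L/R per hop): 0.000204082, 0.00163934, 0.3125, 0.01 ms; sum = 0.324343 ms.
Propagation delays (d/s per hop): 0.0267647, 0.141872, 0.00397906, 3.36667 ms; sum = 3.53928 ms.
End-to-end = 3.86 ms.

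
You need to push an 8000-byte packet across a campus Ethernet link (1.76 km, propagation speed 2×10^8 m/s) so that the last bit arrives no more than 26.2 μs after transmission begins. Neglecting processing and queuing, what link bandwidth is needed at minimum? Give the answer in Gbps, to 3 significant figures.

3.68 Gbps

L = 64000 bits.
Propagation delay = 1760 / 200000000 = 8.8 μs.
Transmission budget = 26.2 − 8.8 = 17.4 μs.
R ≥ L / t_tx = 64000 bits / 1.74e-05 s = 3.68 Gbps.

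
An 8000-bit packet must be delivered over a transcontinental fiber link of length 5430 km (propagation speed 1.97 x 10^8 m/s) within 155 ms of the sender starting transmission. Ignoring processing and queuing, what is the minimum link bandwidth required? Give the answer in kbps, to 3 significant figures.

Propagation delay = 5430000 / 197000000 = 27.5635 ms.
Transmission budget = 155 − 27.5635 = 127.437 ms.
R ≥ L / t_tx = 8000 bits / 0.127437 s = 62.8 kbps.

62.8 kbps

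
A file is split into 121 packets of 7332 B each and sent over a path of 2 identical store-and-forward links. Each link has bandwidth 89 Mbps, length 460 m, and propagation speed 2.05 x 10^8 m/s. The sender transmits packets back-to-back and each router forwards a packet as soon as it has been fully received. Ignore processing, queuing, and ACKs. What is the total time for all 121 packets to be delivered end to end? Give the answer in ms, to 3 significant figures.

80.4 ms

Per-hop transmission t_tx = L/R = 58656/89000000 = 0.659056 ms.
Per-hop propagation t_prop = 460/2.05e+08 = 0.0022439 ms.
Pipeline fill: first packet needs 2·t_tx to clear all hops; remaining 120 packets each add one t_tx.
Total = (2+121-1)·t_tx + 2·t_prop = 122·0.659056 + 2·0.0022439 = 80.4 ms.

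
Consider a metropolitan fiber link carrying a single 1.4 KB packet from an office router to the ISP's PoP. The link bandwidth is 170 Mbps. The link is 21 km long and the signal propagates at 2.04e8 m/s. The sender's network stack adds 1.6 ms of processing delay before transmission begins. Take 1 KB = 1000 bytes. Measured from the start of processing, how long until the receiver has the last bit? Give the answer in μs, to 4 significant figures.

L = 11200 bits.
Transmission delay = L/R = 11200 / 170000000 = 65.8824 μs.
Propagation delay = d/s = 21000 m / 204000000 m/s = 102.941 μs.
Plus processing delay 1.6 ms = 1600 μs.
Total = 1769 μs.

1769 μs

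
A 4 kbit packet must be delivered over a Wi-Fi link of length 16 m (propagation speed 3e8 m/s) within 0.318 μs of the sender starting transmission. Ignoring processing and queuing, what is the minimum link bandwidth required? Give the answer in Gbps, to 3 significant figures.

Propagation delay = 16 / 300000000 = 0.0533333 μs.
Transmission budget = 0.318 − 0.0533333 = 0.264667 μs.
R ≥ L / t_tx = 4000 bits / 2.64667e-07 s = 15.1 Gbps.

15.1 Gbps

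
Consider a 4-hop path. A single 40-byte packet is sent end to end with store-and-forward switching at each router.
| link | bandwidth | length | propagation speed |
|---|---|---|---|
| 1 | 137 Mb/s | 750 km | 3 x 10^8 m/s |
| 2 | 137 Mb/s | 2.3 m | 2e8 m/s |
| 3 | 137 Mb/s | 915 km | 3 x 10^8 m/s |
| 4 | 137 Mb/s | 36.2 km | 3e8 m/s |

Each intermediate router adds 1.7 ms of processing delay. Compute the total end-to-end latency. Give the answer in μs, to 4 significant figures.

L = 40 × 8 = 320 bits.
Transmission delay per hop = L/R = 320/137000000 = 2.33577 μs; 4 hops → 9.34307 μs.
Propagation delays (d/s per hop): 2500, 0.0115, 3050, 120.667 μs; sum = 5670.68 μs.
Processing at 3 router(s): 3 × 1.7 ms = 5100 μs.
End-to-end = 10780 μs.

10780 μs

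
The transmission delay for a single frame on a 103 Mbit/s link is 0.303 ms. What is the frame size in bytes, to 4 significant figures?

L = R × t_tx = 103000000 b/s × 0.000303 s = 31209 bits.
In bytes: 31209 / 8 = 3901 bytes.

3901 bytes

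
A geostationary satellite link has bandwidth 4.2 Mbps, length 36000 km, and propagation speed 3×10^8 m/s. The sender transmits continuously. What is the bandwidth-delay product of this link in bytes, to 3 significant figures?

63000 bytes

Propagation delay = 36000000 / 300000000 = 0.12 s.
BDP = R × t_prop = 4200000 × 0.12 = 504000 bits.
In bytes: 504000/8 = 63000 bytes.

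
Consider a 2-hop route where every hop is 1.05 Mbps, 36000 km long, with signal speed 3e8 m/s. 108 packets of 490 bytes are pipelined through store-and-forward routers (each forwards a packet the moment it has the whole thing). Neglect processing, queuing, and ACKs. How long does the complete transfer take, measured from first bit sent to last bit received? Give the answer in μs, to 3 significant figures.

647000 μs

Per-hop transmission t_tx = L/R = 3920/1050000 = 3733.33 μs.
Per-hop propagation t_prop = 36000000/300000000 = 120000 μs.
Pipeline fill: first packet needs 2·t_tx to clear all hops; remaining 107 packets each add one t_tx.
Total = (2+108-1)·t_tx + 2·t_prop = 109·3733.33 + 2·120000 = 647000 μs.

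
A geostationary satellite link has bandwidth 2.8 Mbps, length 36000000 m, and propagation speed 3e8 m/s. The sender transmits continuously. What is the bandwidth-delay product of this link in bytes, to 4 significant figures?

42000 bytes

Propagation delay = 36000000 / 300000000 = 0.12 s.
BDP = R × t_prop = 2800000 × 0.12 = 336000 bits.
In bytes: 336000/8 = 42000 bytes.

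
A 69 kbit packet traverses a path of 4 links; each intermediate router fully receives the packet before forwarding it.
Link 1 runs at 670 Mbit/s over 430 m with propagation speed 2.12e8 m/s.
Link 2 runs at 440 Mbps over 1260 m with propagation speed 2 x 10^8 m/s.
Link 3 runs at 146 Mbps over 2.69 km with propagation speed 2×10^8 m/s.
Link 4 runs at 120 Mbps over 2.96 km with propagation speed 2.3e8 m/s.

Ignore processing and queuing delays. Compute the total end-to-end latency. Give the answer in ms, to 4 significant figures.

1.342 ms

L = 69000 bits.
Transmission delays (L/R per hop): 0.102985, 0.156818, 0.472603, 0.575 ms; sum = 1.30741 ms.
Propagation delays (d/s per hop): 0.0020283, 0.0063, 0.01345, 0.0128696 ms; sum = 0.0346479 ms.
End-to-end = 1.342 ms.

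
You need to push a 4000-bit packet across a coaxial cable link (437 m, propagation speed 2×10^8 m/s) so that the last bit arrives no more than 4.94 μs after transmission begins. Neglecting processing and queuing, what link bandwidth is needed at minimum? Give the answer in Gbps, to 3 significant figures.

1.45 Gbps

Propagation delay = 437 / 200000000 = 2.185 μs.
Transmission budget = 4.94 − 2.185 = 2.755 μs.
R ≥ L / t_tx = 4000 bits / 2.755e-06 s = 1.45 Gbps.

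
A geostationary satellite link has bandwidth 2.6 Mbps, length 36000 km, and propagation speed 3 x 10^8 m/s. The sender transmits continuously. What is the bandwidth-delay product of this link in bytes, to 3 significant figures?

Propagation delay = 36000000 / 300000000 = 0.12 s.
BDP = R × t_prop = 2600000 × 0.12 = 312000 bits.
In bytes: 312000/8 = 39000 bytes.

39000 bytes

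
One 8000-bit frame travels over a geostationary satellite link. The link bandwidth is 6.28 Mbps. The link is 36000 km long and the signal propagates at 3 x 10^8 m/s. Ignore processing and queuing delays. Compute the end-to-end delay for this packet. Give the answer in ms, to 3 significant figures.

121 ms

Transmission delay = L/R = 8000 / 6280000 = 1.27389 ms.
Propagation delay = d/s = 36000000 m / 300000000 m/s = 120 ms.
Total = 121 ms.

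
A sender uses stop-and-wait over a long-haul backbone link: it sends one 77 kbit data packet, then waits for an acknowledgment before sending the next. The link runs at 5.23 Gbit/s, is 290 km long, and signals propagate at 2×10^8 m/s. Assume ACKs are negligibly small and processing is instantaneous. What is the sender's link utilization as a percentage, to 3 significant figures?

0.505 %

t_tx = L/R = 77000/5230000000 = 1.47228e-05 s.
t_prop = 290000/200000000 = 0.00145 s; RTT = 0.0029 s.
Cycle = t_tx + RTT = 0.00291472 s.
Utilization = t_tx / cycle = 1.47228e-05/0.00291472 = 0.505 %.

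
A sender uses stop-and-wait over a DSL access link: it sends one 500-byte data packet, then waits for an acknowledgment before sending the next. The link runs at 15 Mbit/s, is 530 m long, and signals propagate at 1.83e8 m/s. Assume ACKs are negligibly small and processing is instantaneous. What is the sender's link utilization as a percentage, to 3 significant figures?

t_tx = L/R = 4000/15000000 = 0.000266667 s.
t_prop = 530/183000000 = 2.89617e-06 s; RTT = 5.79235e-06 s.
Cycle = t_tx + RTT = 0.000272459 s.
Utilization = t_tx / cycle = 0.000266667/0.000272459 = 97.9 %.

97.9 %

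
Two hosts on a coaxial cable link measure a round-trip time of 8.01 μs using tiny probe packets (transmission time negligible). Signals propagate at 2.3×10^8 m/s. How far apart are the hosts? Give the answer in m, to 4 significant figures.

921.2 m

One-way propagation = RTT/2 = 4.005 μs.
d = s × t = 2.3e+08 × 4.005e-06 = 921.2 m.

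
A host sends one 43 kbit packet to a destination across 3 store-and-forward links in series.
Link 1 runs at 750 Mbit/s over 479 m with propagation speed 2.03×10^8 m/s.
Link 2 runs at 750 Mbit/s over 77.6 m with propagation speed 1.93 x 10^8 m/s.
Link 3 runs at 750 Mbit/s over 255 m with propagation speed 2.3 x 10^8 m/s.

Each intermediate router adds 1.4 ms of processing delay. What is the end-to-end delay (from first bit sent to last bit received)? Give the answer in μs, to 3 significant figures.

L = 43000 bits.
Transmission delay per hop = L/R = 43000/750000000 = 57.3333 μs; 3 hops → 172 μs.
Propagation delays (d/s per hop): 2.35961, 0.402073, 1.1087 μs; sum = 3.87037 μs.
Processing at 2 router(s): 2 × 1.4 ms = 2800 μs.
End-to-end = 2980 μs.

2980 μs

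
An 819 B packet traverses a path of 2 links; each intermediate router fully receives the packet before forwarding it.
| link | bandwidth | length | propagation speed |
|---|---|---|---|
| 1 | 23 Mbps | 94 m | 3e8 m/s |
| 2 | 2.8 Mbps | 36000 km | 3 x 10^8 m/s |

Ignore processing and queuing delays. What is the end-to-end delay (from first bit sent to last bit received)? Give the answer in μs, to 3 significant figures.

L = 819 × 8 = 6552 bits.
Transmission delays (L/R per hop): 284.87, 2340 μs; sum = 2624.87 μs.
Propagation delays (d/s per hop): 0.313333, 120000 μs; sum = 120000 μs.
End-to-end = 123000 μs.

123000 μs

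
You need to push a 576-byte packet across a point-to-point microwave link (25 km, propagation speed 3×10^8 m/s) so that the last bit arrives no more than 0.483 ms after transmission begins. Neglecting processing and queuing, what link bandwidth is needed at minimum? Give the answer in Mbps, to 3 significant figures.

11.5 Mbps

L = 4608 bits.
Propagation delay = 25000 / 300000000 = 0.0833333 ms.
Transmission budget = 0.483 − 0.0833333 = 0.399667 ms.
R ≥ L / t_tx = 4608 bits / 0.000399667 s = 11.5 Mbps.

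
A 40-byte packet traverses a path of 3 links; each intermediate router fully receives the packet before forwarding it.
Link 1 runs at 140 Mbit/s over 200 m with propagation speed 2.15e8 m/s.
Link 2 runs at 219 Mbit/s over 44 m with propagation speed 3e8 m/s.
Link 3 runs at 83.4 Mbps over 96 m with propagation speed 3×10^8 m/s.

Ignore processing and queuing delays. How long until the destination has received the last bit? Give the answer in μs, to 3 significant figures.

8.98 μs

L = 40 × 8 = 320 bits.
Transmission delays (L/R per hop): 2.28571, 1.46119, 3.83693 μs; sum = 7.58383 μs.
Propagation delays (d/s per hop): 0.930233, 0.146667, 0.32 μs; sum = 1.3969 μs.
End-to-end = 8.98 μs.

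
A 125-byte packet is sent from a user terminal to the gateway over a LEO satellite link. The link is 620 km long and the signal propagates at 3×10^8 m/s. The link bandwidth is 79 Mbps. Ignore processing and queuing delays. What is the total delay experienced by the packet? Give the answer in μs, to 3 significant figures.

2080 μs

L = 125 × 8 = 1000 bits.
Transmission delay = L/R = 1000 / 79000000 = 12.6582 μs.
Propagation delay = d/s = 620000 m / 300000000 m/s = 2066.67 μs.
Total = 2080 μs.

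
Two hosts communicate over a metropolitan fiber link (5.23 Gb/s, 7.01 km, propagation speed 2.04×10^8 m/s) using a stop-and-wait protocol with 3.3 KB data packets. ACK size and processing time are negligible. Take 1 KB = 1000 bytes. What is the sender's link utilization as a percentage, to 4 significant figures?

6.842 %

t_tx = L/R = 26400/5230000000 = 5.0478e-06 s.
t_prop = 7010/204000000 = 3.43627e-05 s; RTT = 6.87255e-05 s.
Cycle = t_tx + RTT = 7.37733e-05 s.
Utilization = t_tx / cycle = 5.0478e-06/7.37733e-05 = 6.842 %.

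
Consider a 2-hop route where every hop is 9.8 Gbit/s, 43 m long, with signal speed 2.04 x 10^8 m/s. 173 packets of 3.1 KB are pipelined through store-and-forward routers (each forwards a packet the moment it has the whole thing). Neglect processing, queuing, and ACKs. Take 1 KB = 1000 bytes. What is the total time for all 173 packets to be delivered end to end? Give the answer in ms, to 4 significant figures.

Per-hop transmission t_tx = L/R = 24800/9800000000 = 0.00253061 ms.
Per-hop propagation t_prop = 43/204000000 = 0.000210784 ms.
Pipeline fill: first packet needs 2·t_tx to clear all hops; remaining 172 packets each add one t_tx.
Total = (2+173-1)·t_tx + 2·t_prop = 174·0.00253061 + 2·0.000210784 = 0.4407 ms.

0.4407 ms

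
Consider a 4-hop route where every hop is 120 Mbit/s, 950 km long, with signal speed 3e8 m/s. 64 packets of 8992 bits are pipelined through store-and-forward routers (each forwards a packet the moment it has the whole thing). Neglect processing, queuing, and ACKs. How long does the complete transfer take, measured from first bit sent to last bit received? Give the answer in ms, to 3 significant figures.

Per-hop transmission t_tx = L/R = 8992/120000000 = 0.0749333 ms.
Per-hop propagation t_prop = 950000/300000000 = 3.16667 ms.
Pipeline fill: first packet needs 4·t_tx to clear all hops; remaining 63 packets each add one t_tx.
Total = (4+64-1)·t_tx + 4·t_prop = 67·0.0749333 + 4·3.16667 = 17.7 ms.

17.7 ms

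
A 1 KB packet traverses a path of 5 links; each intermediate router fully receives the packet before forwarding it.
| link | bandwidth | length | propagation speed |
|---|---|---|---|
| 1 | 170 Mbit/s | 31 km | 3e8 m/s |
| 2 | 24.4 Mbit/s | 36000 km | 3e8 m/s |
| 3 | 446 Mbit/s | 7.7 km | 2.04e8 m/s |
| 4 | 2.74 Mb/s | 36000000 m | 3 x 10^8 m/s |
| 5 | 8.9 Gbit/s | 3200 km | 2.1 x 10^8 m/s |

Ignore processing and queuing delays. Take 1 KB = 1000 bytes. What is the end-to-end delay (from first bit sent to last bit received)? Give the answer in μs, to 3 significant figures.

259000 μs

L = 8000 bits.
Transmission delays (L/R per hop): 47.0588, 327.869, 17.9372, 2919.71, 0.898876 μs; sum = 3313.47 μs.
Propagation delays (d/s per hop): 103.333, 120000, 37.7451, 120000, 15238.1 μs; sum = 255379 μs.
End-to-end = 259000 μs.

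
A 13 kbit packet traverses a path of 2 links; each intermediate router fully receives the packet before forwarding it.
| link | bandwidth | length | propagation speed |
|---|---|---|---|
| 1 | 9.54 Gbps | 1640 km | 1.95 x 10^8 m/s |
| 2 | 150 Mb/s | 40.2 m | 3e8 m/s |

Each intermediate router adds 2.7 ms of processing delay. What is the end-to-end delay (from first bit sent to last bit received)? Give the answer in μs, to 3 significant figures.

11200 μs

L = 13000 bits.
Transmission delays (L/R per hop): 1.36268, 86.6667 μs; sum = 88.0294 μs.
Propagation delays (d/s per hop): 8410.26, 0.134 μs; sum = 8410.39 μs.
Processing at 1 router(s): 1 × 2.7 ms = 2700 μs.
End-to-end = 11200 μs.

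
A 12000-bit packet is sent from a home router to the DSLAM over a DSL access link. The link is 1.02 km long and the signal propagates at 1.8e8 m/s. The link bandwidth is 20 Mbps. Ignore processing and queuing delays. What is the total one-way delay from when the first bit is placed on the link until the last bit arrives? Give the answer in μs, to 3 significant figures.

Transmission delay = L/R = 12000 / 20000000 = 600 μs.
Propagation delay = d/s = 1020 m / 180000000 m/s = 5.66667 μs.
Total = 606 μs.

606 μs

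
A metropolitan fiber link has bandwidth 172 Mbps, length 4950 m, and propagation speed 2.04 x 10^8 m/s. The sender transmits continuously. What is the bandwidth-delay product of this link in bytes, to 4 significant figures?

Propagation delay = 4950 / 204000000 = 2.42647e-05 s.
BDP = R × t_prop = 172000000 × 2.42647e-05 = 4173.53 bits.
In bytes: 4173.53/8 = 521.7 bytes.

521.7 bytes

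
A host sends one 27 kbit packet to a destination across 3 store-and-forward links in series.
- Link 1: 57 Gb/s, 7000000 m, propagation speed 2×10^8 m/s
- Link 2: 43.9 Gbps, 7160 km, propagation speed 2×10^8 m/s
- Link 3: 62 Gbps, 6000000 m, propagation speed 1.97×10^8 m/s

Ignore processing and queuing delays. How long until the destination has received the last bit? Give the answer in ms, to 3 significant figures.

101 ms

L = 27000 bits.
Transmission delays (L/R per hop): 0.000473684, 0.000615034, 0.000435484 ms; sum = 0.0015242 ms.
Propagation delays (d/s per hop): 35, 35.8, 30.4569 ms; sum = 101.257 ms.
End-to-end = 101 ms.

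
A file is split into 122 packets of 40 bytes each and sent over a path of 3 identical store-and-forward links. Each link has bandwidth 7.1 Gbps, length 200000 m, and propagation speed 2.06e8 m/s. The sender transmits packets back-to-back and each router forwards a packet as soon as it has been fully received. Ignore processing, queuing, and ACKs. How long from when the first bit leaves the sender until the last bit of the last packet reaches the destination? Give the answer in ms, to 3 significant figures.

Per-hop transmission t_tx = L/R = 320/7100000000 = 4.50704e-05 ms.
Per-hop propagation t_prop = 200000/206000000 = 0.970874 ms.
Pipeline fill: first packet needs 3·t_tx to clear all hops; remaining 121 packets each add one t_tx.
Total = (3+122-1)·t_tx + 3·t_prop = 124·4.50704e-05 + 3·0.970874 = 2.92 ms.

2.92 ms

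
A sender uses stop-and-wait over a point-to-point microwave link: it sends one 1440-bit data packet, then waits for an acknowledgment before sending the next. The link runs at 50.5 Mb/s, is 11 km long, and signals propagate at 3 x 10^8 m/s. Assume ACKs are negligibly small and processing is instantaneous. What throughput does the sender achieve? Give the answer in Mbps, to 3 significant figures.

14.1 Mbps

t_tx = L/R = 1440/50500000 = 2.85149e-05 s.
t_prop = 11000/300000000 = 3.66667e-05 s; RTT = 7.33333e-05 s.
Cycle = t_tx + RTT = 0.000101848 s.
Throughput = L / cycle = 1440 / 0.000101848 = 14.1 Mbps.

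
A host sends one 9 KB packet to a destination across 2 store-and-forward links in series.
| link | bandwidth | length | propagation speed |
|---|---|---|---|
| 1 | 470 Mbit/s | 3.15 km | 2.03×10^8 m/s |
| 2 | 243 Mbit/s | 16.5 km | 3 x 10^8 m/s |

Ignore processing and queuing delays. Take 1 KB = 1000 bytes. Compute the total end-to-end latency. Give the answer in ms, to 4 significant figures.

L = 72000 bits.
Transmission delays (L/R per hop): 0.153191, 0.296296 ms; sum = 0.449488 ms.
Propagation delays (d/s per hop): 0.0155172, 0.055 ms; sum = 0.0705172 ms.
End-to-end = 0.5200 ms.

0.5200 ms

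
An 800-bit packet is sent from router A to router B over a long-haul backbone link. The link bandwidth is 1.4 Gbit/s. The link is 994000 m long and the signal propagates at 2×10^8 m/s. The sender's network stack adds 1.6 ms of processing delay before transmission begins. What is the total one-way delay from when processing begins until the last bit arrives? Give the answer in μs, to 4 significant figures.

6571 μs

Transmission delay = L/R = 800 / 1400000000 = 0.571429 μs.
Propagation delay = d/s = 994000 m / 200000000 m/s = 4970 μs.
Plus processing delay 1.6 ms = 1600 μs.
Total = 6571 μs.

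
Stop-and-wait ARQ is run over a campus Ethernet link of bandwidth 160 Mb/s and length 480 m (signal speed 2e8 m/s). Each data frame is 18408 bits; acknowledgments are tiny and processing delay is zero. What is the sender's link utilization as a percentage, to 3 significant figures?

t_tx = L/R = 18408/160000000 = 0.00011505 s.
t_prop = 480/200000000 = 2.4e-06 s; RTT = 4.8e-06 s.
Cycle = t_tx + RTT = 0.00011985 s.
Utilization = t_tx / cycle = 0.00011505/0.00011985 = 96.0 %.

96.0 %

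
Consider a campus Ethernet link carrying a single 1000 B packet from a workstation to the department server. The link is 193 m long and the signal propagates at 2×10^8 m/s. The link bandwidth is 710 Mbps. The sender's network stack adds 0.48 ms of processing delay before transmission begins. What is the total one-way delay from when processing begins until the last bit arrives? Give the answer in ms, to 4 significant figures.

L = 1000 × 8 = 8000 bits.
Transmission delay = L/R = 8000 / 710000000 = 0.0112676 ms.
Propagation delay = d/s = 193 m / 200000000 m/s = 0.000965 ms.
Plus processing delay 0.48 ms = 0.48 ms.
Total = 0.4922 ms.

0.4922 ms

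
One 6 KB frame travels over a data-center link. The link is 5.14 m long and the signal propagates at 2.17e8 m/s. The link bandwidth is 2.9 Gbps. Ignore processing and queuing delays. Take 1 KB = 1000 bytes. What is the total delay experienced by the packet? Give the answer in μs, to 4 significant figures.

16.58 μs

L = 48000 bits.
Transmission delay = L/R = 48000 / 2900000000 = 16.5517 μs.
Propagation delay = d/s = 5.14 m / 217000000 m/s = 0.0236866 μs.
Total = 16.58 μs.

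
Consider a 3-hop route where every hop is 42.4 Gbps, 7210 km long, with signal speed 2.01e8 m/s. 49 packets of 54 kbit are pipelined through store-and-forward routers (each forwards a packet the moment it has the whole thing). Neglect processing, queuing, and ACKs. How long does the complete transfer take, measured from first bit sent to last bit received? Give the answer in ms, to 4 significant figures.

Per-hop transmission t_tx = L/R = 54000/42400000000 = 0.00127358 ms.
Per-hop propagation t_prop = 7210000/2.01e+08 = 35.8706 ms.
Pipeline fill: first packet needs 3·t_tx to clear all hops; remaining 48 packets each add one t_tx.
Total = (3+49-1)·t_tx + 3·t_prop = 51·0.00127358 + 3·35.8706 = 107.7 ms.

107.7 ms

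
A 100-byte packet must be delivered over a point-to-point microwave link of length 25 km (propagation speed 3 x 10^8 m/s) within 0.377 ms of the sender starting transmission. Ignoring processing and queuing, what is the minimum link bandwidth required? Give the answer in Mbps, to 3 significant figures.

L = 800 bits.
Propagation delay = 25000 / 300000000 = 0.0833333 ms.
Transmission budget = 0.377 − 0.0833333 = 0.293667 ms.
R ≥ L / t_tx = 800 bits / 0.000293667 s = 2.72 Mbps.

2.72 Mbps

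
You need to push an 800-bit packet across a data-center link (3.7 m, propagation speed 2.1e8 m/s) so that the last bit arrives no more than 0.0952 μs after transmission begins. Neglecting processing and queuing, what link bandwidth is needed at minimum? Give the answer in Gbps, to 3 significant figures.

Propagation delay = 3.7 / 210000000 = 0.017619 μs.
Transmission budget = 0.0952 − 0.017619 = 0.077581 μs.
R ≥ L / t_tx = 800 bits / 7.7581e-08 s = 10.3 Gbps.

10.3 Gbps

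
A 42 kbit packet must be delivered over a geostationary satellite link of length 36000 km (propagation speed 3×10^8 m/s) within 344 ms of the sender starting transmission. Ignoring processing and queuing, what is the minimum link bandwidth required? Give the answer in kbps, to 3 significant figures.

188 kbps

Propagation delay = 36000000 / 300000000 = 120 ms.
Transmission budget = 344 − 120 = 224 ms.
R ≥ L / t_tx = 42000 bits / 0.224 s = 188 kbps.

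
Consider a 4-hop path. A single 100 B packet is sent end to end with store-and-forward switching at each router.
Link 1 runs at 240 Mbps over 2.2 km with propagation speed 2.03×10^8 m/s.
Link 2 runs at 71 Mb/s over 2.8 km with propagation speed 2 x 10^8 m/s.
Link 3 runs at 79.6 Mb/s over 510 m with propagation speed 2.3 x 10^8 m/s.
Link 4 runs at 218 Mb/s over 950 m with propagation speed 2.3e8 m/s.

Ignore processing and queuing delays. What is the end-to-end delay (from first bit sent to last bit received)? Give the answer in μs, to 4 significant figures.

L = 100 × 8 = 800 bits.
Transmission delays (L/R per hop): 3.33333, 11.2676, 10.0503, 3.66972 μs; sum = 28.3209 μs.
Propagation delays (d/s per hop): 10.8374, 14, 2.21739, 4.13043 μs; sum = 31.1853 μs.
End-to-end = 59.51 μs.

59.51 μs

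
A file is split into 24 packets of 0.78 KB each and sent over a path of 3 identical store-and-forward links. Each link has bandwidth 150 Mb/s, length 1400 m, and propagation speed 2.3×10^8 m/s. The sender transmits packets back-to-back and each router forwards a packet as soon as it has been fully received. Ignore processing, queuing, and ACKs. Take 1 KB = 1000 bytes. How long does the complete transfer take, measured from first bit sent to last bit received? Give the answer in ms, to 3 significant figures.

1.10 ms

Per-hop transmission t_tx = L/R = 6240/150000000 = 0.0416 ms.
Per-hop propagation t_prop = 1400/2.3e+08 = 0.00608696 ms.
Pipeline fill: first packet needs 3·t_tx to clear all hops; remaining 23 packets each add one t_tx.
Total = (3+24-1)·t_tx + 3·t_prop = 26·0.0416 + 3·0.00608696 = 1.10 ms.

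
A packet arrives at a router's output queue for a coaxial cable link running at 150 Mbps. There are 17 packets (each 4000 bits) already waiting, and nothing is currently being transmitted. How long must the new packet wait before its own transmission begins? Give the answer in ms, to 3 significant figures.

Each queued packet: L/R = 4000/150000000 = 0.0266667 ms.
17 queued → 0.453333 ms.
Queuing delay = 0.453 ms.

0.453 ms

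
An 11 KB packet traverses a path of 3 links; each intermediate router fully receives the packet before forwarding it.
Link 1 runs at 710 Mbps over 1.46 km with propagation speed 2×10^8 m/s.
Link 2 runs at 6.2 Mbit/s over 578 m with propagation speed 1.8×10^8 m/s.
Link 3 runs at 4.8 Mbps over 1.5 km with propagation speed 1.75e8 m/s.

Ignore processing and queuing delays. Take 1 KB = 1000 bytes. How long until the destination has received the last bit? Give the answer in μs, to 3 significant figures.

32700 μs

L = 88000 bits.
Transmission delays (L/R per hop): 123.944, 14193.5, 18333.3 μs; sum = 32650.8 μs.
Propagation delays (d/s per hop): 7.3, 3.21111, 8.57143 μs; sum = 19.0825 μs.
End-to-end = 32700 μs.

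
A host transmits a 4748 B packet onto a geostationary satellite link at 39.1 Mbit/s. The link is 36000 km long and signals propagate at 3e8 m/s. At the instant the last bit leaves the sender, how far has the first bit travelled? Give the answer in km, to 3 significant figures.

291 km

t_tx = L/R = 37984/39100000 = 0.000971458 s.
Distance = s × t_tx = 300000000 × 0.000971458 = 291 km.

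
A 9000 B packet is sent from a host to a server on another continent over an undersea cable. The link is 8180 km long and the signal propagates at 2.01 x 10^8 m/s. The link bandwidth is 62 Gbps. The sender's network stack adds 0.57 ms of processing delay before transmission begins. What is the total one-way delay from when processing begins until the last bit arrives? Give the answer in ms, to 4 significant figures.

41.27 ms

L = 9000 × 8 = 72000 bits.
Transmission delay = L/R = 72000 / 62000000000 = 0.00116129 ms.
Propagation delay = d/s = 8180000 m / 2.01e+08 m/s = 40.6965 ms.
Plus processing delay 0.57 ms = 0.57 ms.
Total = 41.27 ms.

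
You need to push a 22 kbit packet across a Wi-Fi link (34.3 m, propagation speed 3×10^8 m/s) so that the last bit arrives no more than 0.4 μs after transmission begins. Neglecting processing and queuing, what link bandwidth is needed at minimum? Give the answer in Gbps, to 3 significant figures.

77.0 Gbps

Propagation delay = 34.3 / 300000000 = 0.114333 μs.
Transmission budget = 0.4 − 0.114333 = 0.285667 μs.
R ≥ L / t_tx = 22000 bits / 2.85667e-07 s = 77.0 Gbps.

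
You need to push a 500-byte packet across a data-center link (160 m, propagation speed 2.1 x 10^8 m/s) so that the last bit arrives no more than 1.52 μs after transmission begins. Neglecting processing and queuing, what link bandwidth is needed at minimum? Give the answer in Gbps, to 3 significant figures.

L = 4000 bits.
Propagation delay = 160 / 210000000 = 0.761905 μs.
Transmission budget = 1.52 − 0.761905 = 0.758095 μs.
R ≥ L / t_tx = 4000 bits / 7.58095e-07 s = 5.28 Gbps.

5.28 Gbps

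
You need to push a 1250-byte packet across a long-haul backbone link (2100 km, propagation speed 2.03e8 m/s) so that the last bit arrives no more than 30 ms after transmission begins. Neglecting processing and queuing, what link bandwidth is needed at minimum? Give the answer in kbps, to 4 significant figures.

508.8 kbps

L = 10000 bits.
Propagation delay = 2100000 / 2.03e+08 = 10.3448 ms.
Transmission budget = 30 − 10.3448 = 19.6552 ms.
R ≥ L / t_tx = 10000 bits / 0.0196552 s = 508.8 kbps.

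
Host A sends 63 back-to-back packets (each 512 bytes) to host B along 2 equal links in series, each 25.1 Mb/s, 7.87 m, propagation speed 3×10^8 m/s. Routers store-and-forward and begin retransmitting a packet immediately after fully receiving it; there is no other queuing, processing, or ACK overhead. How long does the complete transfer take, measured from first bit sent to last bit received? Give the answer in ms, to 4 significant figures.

Per-hop transmission t_tx = L/R = 4096/25100000 = 0.163187 ms.
Per-hop propagation t_prop = 7.87/300000000 = 2.62333e-05 ms.
Pipeline fill: first packet needs 2·t_tx to clear all hops; remaining 62 packets each add one t_tx.
Total = (2+63-1)·t_tx + 2·t_prop = 64·0.163187 + 2·2.62333e-05 = 10.44 ms.

10.44 ms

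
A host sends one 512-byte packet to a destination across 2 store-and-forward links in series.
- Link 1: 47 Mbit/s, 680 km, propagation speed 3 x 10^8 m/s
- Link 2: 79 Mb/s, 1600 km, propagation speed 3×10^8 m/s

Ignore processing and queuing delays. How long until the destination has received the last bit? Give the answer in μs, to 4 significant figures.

L = 512 × 8 = 4096 bits.
Transmission delays (L/R per hop): 87.1489, 51.8481 μs; sum = 138.997 μs.
Propagation delays (d/s per hop): 2266.67, 5333.33 μs; sum = 7600 μs.
End-to-end = 7739 μs.

7739 μs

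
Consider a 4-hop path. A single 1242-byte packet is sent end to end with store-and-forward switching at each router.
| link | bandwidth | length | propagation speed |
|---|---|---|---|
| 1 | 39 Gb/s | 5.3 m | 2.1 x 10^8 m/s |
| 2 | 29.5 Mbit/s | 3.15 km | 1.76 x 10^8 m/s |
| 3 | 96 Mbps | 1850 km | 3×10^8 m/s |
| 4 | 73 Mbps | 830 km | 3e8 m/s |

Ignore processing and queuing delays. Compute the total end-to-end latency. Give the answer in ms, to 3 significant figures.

9.53 ms

L = 1242 × 8 = 9936 bits.
Transmission delays (L/R per hop): 0.000254769, 0.336814, 0.1035, 0.13611 ms; sum = 0.576678 ms.
Propagation delays (d/s per hop): 2.52381e-05, 0.0178977, 6.16667, 2.76667 ms; sum = 8.95126 ms.
End-to-end = 9.53 ms.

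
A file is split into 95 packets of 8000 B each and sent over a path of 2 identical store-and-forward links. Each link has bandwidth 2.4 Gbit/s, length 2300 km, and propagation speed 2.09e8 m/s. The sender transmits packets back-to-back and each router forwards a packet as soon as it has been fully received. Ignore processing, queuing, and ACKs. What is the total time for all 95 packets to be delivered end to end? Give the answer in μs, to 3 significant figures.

24600 μs

Per-hop transmission t_tx = L/R = 64000/2400000000 = 26.6667 μs.
Per-hop propagation t_prop = 2300000/209000000 = 11004.8 μs.
Pipeline fill: first packet needs 2·t_tx to clear all hops; remaining 94 packets each add one t_tx.
Total = (2+95-1)·t_tx + 2·t_prop = 96·26.6667 + 2·11004.8 = 24600 μs.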